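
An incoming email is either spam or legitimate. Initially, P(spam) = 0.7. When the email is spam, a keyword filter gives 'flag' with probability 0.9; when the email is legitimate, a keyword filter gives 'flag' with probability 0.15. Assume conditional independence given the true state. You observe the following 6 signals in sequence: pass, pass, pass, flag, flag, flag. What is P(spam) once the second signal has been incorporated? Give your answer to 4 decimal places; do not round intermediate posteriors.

Apply Bayes' rule sequentially, carrying P(spam) forward.
After 'pass': P(spam) = 0.1·0.7000 / (0.1·0.7000 + 0.85·0.3000) ≈ 0.2154
After 'pass': P(spam) = 0.1·0.2154 / (0.1·0.2154 + 0.85·0.7846) ≈ 0.0313

0.0313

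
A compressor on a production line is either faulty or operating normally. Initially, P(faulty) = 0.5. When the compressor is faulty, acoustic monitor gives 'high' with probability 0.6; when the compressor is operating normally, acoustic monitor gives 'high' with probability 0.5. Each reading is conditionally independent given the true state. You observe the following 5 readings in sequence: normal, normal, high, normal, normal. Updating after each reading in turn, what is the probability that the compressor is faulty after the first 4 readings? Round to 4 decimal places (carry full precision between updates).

After 'normal': P(faulty) = 0.4·0.5000 / (0.4·0.5000 + 0.5·0.5000) ≈ 0.4444
After 'normal': P(faulty) = 0.4·0.4444 / (0.4·0.4444 + 0.5·0.5556) ≈ 0.3902
After 'high': P(faulty) = 0.6·0.3902 / (0.6·0.3902 + 0.5·0.6098) ≈ 0.4344
After 'normal': P(faulty) = 0.4·0.4344 / (0.4·0.4344 + 0.5·0.5656) ≈ 0.3806

0.3806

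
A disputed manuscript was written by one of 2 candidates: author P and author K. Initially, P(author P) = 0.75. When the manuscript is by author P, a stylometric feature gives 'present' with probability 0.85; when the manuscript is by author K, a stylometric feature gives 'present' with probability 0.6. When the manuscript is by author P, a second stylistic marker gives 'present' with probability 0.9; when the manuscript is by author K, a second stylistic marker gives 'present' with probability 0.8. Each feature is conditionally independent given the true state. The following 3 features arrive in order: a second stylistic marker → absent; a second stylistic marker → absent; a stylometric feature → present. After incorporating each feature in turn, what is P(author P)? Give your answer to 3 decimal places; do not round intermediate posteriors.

After a second stylistic marker='absent': P(author P) = 0.1·0.7500 / (0.1·0.7500 + 0.2·0.2500) ≈ 0.6000
After a second stylistic marker='absent': P(author P) = 0.1·0.6000 / (0.1·0.6000 + 0.2·0.4000) ≈ 0.4286
After a stylometric feature='present': P(author P) = 0.85·0.4286 / (0.85·0.4286 + 0.6·0.5714) ≈ 0.5152

0.515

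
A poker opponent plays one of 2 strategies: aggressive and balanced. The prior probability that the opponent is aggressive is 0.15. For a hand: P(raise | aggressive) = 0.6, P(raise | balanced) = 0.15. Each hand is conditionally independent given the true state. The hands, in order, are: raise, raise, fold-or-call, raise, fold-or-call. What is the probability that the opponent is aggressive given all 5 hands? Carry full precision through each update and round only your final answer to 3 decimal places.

0.714

After 'raise': P(aggressive) = 0.6·0.1500 / (0.6·0.1500 + 0.15·0.8500) ≈ 0.4138
After 'raise': P(aggressive) = 0.6·0.4138 / (0.6·0.4138 + 0.15·0.5862) ≈ 0.7385
After 'fold-or-call': P(aggressive) = 0.4·0.7385 / (0.4·0.7385 + 0.85·0.2615) ≈ 0.5706
After 'raise': P(aggressive) = 0.6·0.5706 / (0.6·0.5706 + 0.15·0.4294) ≈ 0.8416
After 'fold-or-call': P(aggressive) = 0.4·0.8416 / (0.4·0.8416 + 0.85·0.1584) ≈ 0.7144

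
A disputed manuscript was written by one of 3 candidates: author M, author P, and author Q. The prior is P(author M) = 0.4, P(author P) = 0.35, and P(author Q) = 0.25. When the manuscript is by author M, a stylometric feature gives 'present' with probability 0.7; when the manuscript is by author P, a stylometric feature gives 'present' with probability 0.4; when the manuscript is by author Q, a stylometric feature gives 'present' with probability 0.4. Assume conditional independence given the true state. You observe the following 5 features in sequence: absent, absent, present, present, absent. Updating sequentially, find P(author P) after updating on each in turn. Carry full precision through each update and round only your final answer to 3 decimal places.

After 'absent': normaliser = 0.3·0.4000 + 0.6·0.3500 + 0.6·0.2500; P(author M) ≈ 0.2500, P(author P) ≈ 0.4375, P(author Q) ≈ 0.3125
After 'absent': normaliser = 0.3·0.2500 + 0.6·0.4375 + 0.6·0.3125; P(author M) ≈ 0.1429, P(author P) ≈ 0.5000, P(author Q) ≈ 0.3571
After 'present': normaliser = 0.7·0.1429 + 0.4·0.5000 + 0.4·0.3571; P(author M) ≈ 0.2258, P(author P) ≈ 0.4516, P(author Q) ≈ 0.3226
After 'present': normaliser = 0.7·0.2258 + 0.4·0.4516 + 0.4·0.3226; P(author M) ≈ 0.3379, P(author P) ≈ 0.3862, P(author Q) ≈ 0.2759
After 'absent': normaliser = 0.3·0.3379 + 0.6·0.3862 + 0.6·0.2759; P(author M) ≈ 0.2033, P(author P) ≈ 0.4647, P(author Q) ≈ 0.3320

0.465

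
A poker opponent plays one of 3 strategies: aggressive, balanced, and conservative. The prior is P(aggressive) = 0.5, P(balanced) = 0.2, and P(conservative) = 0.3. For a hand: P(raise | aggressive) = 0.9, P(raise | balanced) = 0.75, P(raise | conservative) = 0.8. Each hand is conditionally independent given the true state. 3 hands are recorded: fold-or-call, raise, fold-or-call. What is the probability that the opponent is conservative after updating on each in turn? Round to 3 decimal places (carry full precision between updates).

0.409

After 'fold-or-call': normaliser = 0.1·0.5000 + 0.25·0.2000 + 0.2·0.3000; P(aggressive) ≈ 0.3125, P(balanced) ≈ 0.3125, P(conservative) ≈ 0.3750
After 'raise': normaliser = 0.9·0.3125 + 0.75·0.3125 + 0.8·0.3750; P(aggressive) ≈ 0.3448, P(balanced) ≈ 0.2874, P(conservative) ≈ 0.3678
After 'fold-or-call': normaliser = 0.1·0.3448 + 0.25·0.2874 + 0.2·0.3678; P(aggressive) ≈ 0.1917, P(balanced) ≈ 0.3994, P(conservative) ≈ 0.4089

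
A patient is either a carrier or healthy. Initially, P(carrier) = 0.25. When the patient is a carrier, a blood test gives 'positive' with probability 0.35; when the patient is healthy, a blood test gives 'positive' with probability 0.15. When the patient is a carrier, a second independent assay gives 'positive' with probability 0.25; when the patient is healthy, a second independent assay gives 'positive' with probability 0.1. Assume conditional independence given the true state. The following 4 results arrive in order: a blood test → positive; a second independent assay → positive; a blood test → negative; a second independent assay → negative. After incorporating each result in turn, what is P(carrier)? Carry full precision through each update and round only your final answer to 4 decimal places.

0.5534

Apply Bayes' rule sequentially, carrying P(carrier) forward.
After a blood test='positive': P(carrier) = 0.35·0.2500 / (0.35·0.2500 + 0.15·0.7500) ≈ 0.4375
After a second independent assay='positive': P(carrier) = 0.25·0.4375 / (0.25·0.4375 + 0.1·0.5625) ≈ 0.6604
After a blood test='negative': P(carrier) = 0.65·0.6604 / (0.65·0.6604 + 0.85·0.3396) ≈ 0.5979
After a second independent assay='negative': P(carrier) = 0.75·0.5979 / (0.75·0.5979 + 0.9·0.4021) ≈ 0.5534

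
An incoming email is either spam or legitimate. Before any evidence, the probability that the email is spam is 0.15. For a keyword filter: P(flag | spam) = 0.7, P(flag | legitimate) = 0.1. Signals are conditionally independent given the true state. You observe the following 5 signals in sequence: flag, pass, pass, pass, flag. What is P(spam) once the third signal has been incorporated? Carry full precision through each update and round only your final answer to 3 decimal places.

Each posterior becomes the prior for the next update.
After 'flag': P(spam) = 0.7·0.1500 / (0.7·0.1500 + 0.1·0.8500) ≈ 0.5526
After 'pass': P(spam) = 0.3·0.5526 / (0.3·0.5526 + 0.9·0.4474) ≈ 0.2917
After 'pass': P(spam) = 0.3·0.2917 / (0.3·0.2917 + 0.9·0.7083) ≈ 0.1207

0.121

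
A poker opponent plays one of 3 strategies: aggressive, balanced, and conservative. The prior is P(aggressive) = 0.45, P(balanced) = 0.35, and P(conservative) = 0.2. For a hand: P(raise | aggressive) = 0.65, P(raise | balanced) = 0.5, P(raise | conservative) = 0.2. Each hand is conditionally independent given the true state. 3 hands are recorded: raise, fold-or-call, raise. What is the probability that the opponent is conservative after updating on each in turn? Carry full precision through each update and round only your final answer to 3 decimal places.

0.055

After 'raise': normaliser = 0.65·0.4500 + 0.5·0.3500 + 0.2·0.2000; P(aggressive) ≈ 0.5764, P(balanced) ≈ 0.3448, P(conservative) ≈ 0.0788
After 'fold-or-call': normaliser = 0.35·0.5764 + 0.5·0.3448 + 0.8·0.0788; P(aggressive) ≈ 0.4614, P(balanced) ≈ 0.3944, P(conservative) ≈ 0.1442
After 'raise': normaliser = 0.65·0.4614 + 0.5·0.3944 + 0.2·0.1442; P(aggressive) ≈ 0.5702, P(balanced) ≈ 0.3749, P(conservative) ≈ 0.0548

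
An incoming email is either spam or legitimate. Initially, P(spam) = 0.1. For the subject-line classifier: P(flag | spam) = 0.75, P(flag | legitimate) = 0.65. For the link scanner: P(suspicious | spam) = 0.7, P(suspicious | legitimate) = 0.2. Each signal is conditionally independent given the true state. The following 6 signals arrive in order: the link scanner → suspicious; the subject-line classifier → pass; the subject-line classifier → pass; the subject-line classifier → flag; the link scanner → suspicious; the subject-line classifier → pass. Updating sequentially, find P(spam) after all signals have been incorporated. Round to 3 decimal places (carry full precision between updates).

0.364

After the link scanner='suspicious': P(spam) = 0.7·0.1000 / (0.7·0.1000 + 0.2·0.9000) ≈ 0.2800
After the subject-line classifier='pass': P(spam) = 0.25·0.2800 / (0.25·0.2800 + 0.35·0.7200) ≈ 0.2174
After the subject-line classifier='pass': P(spam) = 0.25·0.2174 / (0.25·0.2174 + 0.35·0.7826) ≈ 0.1656
After the subject-line classifier='flag': P(spam) = 0.75·0.1656 / (0.75·0.1656 + 0.65·0.8344) ≈ 0.1863
After the link scanner='suspicious': P(spam) = 0.7·0.1863 / (0.7·0.1863 + 0.2·0.8137) ≈ 0.4448
After the subject-line classifier='pass': P(spam) = 0.25·0.4448 / (0.25·0.4448 + 0.35·0.5552) ≈ 0.3640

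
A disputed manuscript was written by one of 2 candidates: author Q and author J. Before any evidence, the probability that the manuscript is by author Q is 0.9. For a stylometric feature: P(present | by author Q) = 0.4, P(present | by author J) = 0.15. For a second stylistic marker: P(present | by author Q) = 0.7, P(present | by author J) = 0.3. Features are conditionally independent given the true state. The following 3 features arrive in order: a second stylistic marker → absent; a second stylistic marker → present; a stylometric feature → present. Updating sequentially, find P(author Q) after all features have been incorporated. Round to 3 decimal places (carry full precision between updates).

0.960

After a second stylistic marker='absent': P(author Q) = 0.3·0.9000 / (0.3·0.9000 + 0.7·0.1000) ≈ 0.7941
After a second stylistic marker='present': P(author Q) = 0.7·0.7941 / (0.7·0.7941 + 0.3·0.2059) ≈ 0.9000
After a stylometric feature='present': P(author Q) = 0.4·0.9000 / (0.4·0.9000 + 0.15·0.1000) ≈ 0.9600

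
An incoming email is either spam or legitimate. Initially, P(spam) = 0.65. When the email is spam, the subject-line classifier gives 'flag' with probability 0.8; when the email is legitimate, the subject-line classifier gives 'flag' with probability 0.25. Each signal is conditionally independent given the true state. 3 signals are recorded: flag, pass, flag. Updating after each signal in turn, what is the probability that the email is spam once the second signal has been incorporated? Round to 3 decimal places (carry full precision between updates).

After 'flag': P(spam) = 0.8·0.6500 / (0.8·0.6500 + 0.25·0.3500) ≈ 0.8560
After 'pass': P(spam) = 0.2·0.8560 / (0.2·0.8560 + 0.75·0.1440) ≈ 0.6131

0.613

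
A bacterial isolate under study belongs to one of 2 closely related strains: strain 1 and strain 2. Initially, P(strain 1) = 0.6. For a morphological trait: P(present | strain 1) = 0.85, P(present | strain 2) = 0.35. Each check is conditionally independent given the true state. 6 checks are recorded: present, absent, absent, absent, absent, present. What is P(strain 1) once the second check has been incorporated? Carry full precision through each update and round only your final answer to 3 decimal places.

0.457

After 'present': P(strain 1) = 0.85·0.6000 / (0.85·0.6000 + 0.35·0.4000) ≈ 0.7846
After 'absent': P(strain 1) = 0.15·0.7846 / (0.15·0.7846 + 0.65·0.2154) ≈ 0.4567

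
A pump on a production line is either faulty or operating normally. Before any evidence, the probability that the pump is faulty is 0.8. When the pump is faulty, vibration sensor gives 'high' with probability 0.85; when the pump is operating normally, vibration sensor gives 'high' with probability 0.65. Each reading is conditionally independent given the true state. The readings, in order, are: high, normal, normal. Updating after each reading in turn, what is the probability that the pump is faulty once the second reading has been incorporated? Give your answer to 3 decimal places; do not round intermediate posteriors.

0.692

After 'high': P(faulty) = 0.85·0.8000 / (0.85·0.8000 + 0.65·0.2000) ≈ 0.8395
After 'normal': P(faulty) = 0.15·0.8395 / (0.15·0.8395 + 0.35·0.1605) ≈ 0.6915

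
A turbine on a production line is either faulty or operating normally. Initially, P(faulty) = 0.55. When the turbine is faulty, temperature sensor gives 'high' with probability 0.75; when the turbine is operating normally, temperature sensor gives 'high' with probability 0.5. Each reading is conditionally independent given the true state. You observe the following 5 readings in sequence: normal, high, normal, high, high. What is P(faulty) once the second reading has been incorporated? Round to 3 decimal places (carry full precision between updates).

After 'normal': P(faulty) = 0.25·0.5500 / (0.25·0.5500 + 0.5·0.4500) ≈ 0.3793
After 'high': P(faulty) = 0.75·0.3793 / (0.75·0.3793 + 0.5·0.6207) ≈ 0.4783

0.478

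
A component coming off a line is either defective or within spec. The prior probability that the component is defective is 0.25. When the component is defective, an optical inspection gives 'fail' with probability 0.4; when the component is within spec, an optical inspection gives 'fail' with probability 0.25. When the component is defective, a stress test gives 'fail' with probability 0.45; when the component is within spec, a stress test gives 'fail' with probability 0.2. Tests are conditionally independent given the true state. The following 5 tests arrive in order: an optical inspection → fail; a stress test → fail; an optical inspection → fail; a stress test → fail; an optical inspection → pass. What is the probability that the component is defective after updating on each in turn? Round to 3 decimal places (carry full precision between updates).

0.776

Apply Bayes' rule sequentially, carrying P(defective) forward.
After an optical inspection='fail': P(defective) = 0.4·0.2500 / (0.4·0.2500 + 0.25·0.7500) ≈ 0.3478
After a stress test='fail': P(defective) = 0.45·0.3478 / (0.45·0.3478 + 0.2·0.6522) ≈ 0.5455
After an optical inspection='fail': P(defective) = 0.4·0.5455 / (0.4·0.5455 + 0.25·0.4545) ≈ 0.6575
After a stress test='fail': P(defective) = 0.45·0.6575 / (0.45·0.6575 + 0.2·0.3425) ≈ 0.8120
After an optical inspection='pass': P(defective) = 0.6·0.8120 / (0.6·0.8120 + 0.75·0.1880) ≈ 0.7756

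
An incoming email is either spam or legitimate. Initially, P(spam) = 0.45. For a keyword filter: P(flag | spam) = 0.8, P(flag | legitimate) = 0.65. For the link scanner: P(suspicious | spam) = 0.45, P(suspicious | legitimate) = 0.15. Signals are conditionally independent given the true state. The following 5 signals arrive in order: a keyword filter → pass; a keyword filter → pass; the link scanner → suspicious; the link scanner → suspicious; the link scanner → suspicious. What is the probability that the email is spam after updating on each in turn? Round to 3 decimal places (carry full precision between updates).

0.878

After a keyword filter='pass': P(spam) = 0.2·0.4500 / (0.2·0.4500 + 0.35·0.5500) ≈ 0.3186
After a keyword filter='pass': P(spam) = 0.2·0.3186 / (0.2·0.3186 + 0.35·0.6814) ≈ 0.2108
After the link scanner='suspicious': P(spam) = 0.45·0.2108 / (0.45·0.2108 + 0.15·0.7892) ≈ 0.4449
After the link scanner='suspicious': P(spam) = 0.45·0.4449 / (0.45·0.4449 + 0.15·0.5551) ≈ 0.7063
After the link scanner='suspicious': P(spam) = 0.45·0.7063 / (0.45·0.7063 + 0.15·0.2937) ≈ 0.8782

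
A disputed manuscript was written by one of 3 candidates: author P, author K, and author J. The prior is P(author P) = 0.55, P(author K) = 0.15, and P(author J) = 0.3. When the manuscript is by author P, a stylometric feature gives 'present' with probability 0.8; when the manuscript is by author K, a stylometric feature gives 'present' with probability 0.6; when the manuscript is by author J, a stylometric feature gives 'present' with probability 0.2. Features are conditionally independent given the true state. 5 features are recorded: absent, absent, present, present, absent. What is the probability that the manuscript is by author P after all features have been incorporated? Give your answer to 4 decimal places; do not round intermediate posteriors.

0.2268

After 'absent': normaliser = 0.2·0.5500 + 0.4·0.1500 + 0.8·0.3000; P(author P) ≈ 0.2683, P(author K) ≈ 0.1463, P(author J) ≈ 0.5854
After 'absent': normaliser = 0.2·0.2683 + 0.4·0.1463 + 0.8·0.5854; P(author P) ≈ 0.0924, P(author K) ≈ 0.1008, P(author J) ≈ 0.8067
After 'present': normaliser = 0.8·0.0924 + 0.6·0.1008 + 0.2·0.8067; P(author P) ≈ 0.2500, P(author K) ≈ 0.2045, P(author J) ≈ 0.5455
After 'present': normaliser = 0.8·0.2500 + 0.6·0.2045 + 0.2·0.5455; P(author P) ≈ 0.4632, P(author K) ≈ 0.2842, P(author J) ≈ 0.2526
After 'absent': normaliser = 0.2·0.4632 + 0.4·0.2842 + 0.8·0.2526; P(author P) ≈ 0.2268, P(author K) ≈ 0.2784, P(author J) ≈ 0.4948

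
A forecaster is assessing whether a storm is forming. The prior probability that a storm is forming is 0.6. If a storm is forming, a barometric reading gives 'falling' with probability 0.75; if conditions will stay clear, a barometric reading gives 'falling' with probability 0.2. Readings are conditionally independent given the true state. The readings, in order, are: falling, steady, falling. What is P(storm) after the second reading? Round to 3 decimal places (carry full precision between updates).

0.637

After 'falling': P(storm) = 0.75·0.6000 / (0.75·0.6000 + 0.2·0.4000) ≈ 0.8491
After 'steady': P(storm) = 0.25·0.8491 / (0.25·0.8491 + 0.8·0.1509) ≈ 0.6374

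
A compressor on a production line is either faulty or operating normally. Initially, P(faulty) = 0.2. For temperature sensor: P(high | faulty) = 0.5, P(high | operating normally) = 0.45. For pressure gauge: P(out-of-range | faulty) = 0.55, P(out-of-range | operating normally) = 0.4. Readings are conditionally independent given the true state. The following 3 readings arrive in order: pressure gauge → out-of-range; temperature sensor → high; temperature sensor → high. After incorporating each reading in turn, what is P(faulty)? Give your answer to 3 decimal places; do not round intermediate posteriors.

Apply Bayes' rule sequentially, carrying P(faulty) forward.
After pressure gauge='out-of-range': P(faulty) = 0.55·0.2000 / (0.55·0.2000 + 0.4·0.8000) ≈ 0.2558
After temperature sensor='high': P(faulty) = 0.5·0.2558 / (0.5·0.2558 + 0.45·0.7442) ≈ 0.2764
After temperature sensor='high': P(faulty) = 0.5·0.2764 / (0.5·0.2764 + 0.45·0.7236) ≈ 0.2979

0.298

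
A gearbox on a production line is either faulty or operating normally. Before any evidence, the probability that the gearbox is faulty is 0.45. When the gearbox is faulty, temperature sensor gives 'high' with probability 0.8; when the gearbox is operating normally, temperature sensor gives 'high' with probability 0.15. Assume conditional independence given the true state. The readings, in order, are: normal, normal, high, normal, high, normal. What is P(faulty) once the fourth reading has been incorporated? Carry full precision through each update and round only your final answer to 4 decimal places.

After 'normal': P(faulty) = 0.2·0.4500 / (0.2·0.4500 + 0.85·0.5500) ≈ 0.1614
After 'normal': P(faulty) = 0.2·0.1614 / (0.2·0.1614 + 0.85·0.8386) ≈ 0.0433
After 'high': P(faulty) = 0.8·0.0433 / (0.8·0.0433 + 0.15·0.9567) ≈ 0.1946
After 'normal': P(faulty) = 0.2·0.1946 / (0.2·0.1946 + 0.85·0.8054) ≈ 0.0538

0.0538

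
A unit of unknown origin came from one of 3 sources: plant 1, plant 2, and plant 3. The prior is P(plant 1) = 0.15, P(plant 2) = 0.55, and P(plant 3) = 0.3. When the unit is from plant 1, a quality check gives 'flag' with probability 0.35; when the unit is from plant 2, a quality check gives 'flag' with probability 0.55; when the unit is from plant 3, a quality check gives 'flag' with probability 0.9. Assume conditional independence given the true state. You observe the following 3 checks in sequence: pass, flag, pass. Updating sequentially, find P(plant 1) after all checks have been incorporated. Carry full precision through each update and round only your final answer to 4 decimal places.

After 'pass': normaliser = 0.65·0.1500 + 0.45·0.5500 + 0.1·0.3000; P(plant 1) ≈ 0.2600, P(plant 2) ≈ 0.6600, P(plant 3) ≈ 0.0800
After 'flag': normaliser = 0.35·0.2600 + 0.55·0.6600 + 0.9·0.0800; P(plant 1) ≈ 0.1730, P(plant 2) ≈ 0.6901, P(plant 3) ≈ 0.1369
After 'pass': normaliser = 0.65·0.1730 + 0.45·0.6901 + 0.1·0.1369; P(plant 1) ≈ 0.2575, P(plant 2) ≈ 0.7111, P(plant 3) ≈ 0.0313

0.2575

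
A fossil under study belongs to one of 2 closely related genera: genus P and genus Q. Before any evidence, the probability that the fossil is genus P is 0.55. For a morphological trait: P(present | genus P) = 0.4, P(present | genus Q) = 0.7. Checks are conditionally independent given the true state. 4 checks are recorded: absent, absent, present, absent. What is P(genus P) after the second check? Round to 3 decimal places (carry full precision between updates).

0.830

Apply Bayes' rule sequentially, carrying P(genus P) forward.
After 'absent': P(genus P) = 0.6·0.5500 / (0.6·0.5500 + 0.3·0.4500) ≈ 0.7097
After 'absent': P(genus P) = 0.6·0.7097 / (0.6·0.7097 + 0.3·0.2903) ≈ 0.8302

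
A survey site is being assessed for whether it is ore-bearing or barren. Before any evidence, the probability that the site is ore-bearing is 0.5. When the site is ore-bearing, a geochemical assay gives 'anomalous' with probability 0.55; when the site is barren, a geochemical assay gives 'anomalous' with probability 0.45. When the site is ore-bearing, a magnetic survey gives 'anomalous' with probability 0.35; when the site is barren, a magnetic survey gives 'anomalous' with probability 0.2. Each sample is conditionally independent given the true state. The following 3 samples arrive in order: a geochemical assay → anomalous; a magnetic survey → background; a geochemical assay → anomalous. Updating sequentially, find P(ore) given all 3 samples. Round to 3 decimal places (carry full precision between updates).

0.548

After a geochemical assay='anomalous': P(ore) = 0.55·0.5000 / (0.55·0.5000 + 0.45·0.5000) ≈ 0.5500
After a magnetic survey='background': P(ore) = 0.65·0.5500 / (0.65·0.5500 + 0.8·0.4500) ≈ 0.4983
After a geochemical assay='anomalous': P(ore) = 0.55·0.4983 / (0.55·0.4983 + 0.45·0.5017) ≈ 0.5483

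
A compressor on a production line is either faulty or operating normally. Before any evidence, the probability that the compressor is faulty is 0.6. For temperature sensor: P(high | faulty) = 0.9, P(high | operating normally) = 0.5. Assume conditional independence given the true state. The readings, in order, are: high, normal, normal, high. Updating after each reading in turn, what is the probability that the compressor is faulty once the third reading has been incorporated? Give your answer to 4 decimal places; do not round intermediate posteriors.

Apply Bayes' rule sequentially, carrying P(faulty) forward.
After 'high': P(faulty) = 0.9·0.6000 / (0.9·0.6000 + 0.5·0.4000) ≈ 0.7297
After 'normal': P(faulty) = 0.1·0.7297 / (0.1·0.7297 + 0.5·0.2703) ≈ 0.3506
After 'normal': P(faulty) = 0.1·0.3506 / (0.1·0.3506 + 0.5·0.6494) ≈ 0.0975

0.0975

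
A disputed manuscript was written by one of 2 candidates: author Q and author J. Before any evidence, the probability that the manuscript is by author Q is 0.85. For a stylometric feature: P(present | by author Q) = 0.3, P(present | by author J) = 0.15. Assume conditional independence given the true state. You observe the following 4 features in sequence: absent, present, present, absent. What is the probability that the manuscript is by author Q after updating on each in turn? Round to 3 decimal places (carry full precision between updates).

0.939

After 'absent': P(author Q) = 0.7·0.8500 / (0.7·0.8500 + 0.85·0.1500) ≈ 0.8235
After 'present': P(author Q) = 0.3·0.8235 / (0.3·0.8235 + 0.15·0.1765) ≈ 0.9032
After 'present': P(author Q) = 0.3·0.9032 / (0.3·0.9032 + 0.15·0.0968) ≈ 0.9492
After 'absent': P(author Q) = 0.7·0.9492 / (0.7·0.9492 + 0.85·0.0508) ≈ 0.9389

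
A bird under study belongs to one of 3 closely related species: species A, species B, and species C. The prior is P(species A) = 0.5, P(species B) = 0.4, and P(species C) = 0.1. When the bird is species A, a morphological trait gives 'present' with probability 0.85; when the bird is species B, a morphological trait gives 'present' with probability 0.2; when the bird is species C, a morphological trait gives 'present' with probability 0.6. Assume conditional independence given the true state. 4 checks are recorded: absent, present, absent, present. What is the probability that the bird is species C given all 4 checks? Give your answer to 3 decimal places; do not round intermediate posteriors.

After 'absent': normaliser = 0.15·0.5000 + 0.8·0.4000 + 0.4·0.1000; P(species A) ≈ 0.1724, P(species B) ≈ 0.7356, P(species C) ≈ 0.0920
After 'present': normaliser = 0.85·0.1724 + 0.2·0.7356 + 0.6·0.0920; P(species A) ≈ 0.4201, P(species B) ≈ 0.4217, P(species C) ≈ 0.1582
After 'absent': normaliser = 0.15·0.4201 + 0.8·0.4217 + 0.4·0.1582; P(species A) ≈ 0.1359, P(species B) ≈ 0.7277, P(species C) ≈ 0.1364
After 'present': normaliser = 0.85·0.1359 + 0.2·0.7277 + 0.6·0.1364; P(species A) ≈ 0.3369, P(species B) ≈ 0.4244, P(species C) ≈ 0.2387

0.239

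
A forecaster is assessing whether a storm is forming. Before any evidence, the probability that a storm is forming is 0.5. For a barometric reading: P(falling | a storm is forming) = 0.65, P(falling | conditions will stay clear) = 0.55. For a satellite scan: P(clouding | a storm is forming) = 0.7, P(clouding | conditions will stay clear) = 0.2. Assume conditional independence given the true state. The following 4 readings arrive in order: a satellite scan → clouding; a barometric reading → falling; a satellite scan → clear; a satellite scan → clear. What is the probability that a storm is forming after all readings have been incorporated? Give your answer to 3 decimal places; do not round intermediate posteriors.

0.368

After a satellite scan='clouding': P(storm) = 0.7·0.5000 / (0.7·0.5000 + 0.2·0.5000) ≈ 0.7778
After a barometric reading='falling': P(storm) = 0.65·0.7778 / (0.65·0.7778 + 0.55·0.2222) ≈ 0.8053
After a satellite scan='clear': P(storm) = 0.3·0.8053 / (0.3·0.8053 + 0.8·0.1947) ≈ 0.6080
After a satellite scan='clear': P(storm) = 0.3·0.6080 / (0.3·0.6080 + 0.8·0.3920) ≈ 0.3678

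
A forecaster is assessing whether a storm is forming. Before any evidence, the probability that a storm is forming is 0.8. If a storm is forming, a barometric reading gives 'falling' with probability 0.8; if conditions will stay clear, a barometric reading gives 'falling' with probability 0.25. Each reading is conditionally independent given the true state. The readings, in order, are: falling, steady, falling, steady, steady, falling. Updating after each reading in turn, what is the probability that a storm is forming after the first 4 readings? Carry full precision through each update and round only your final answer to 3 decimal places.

After 'falling': P(storm) = 0.8·0.8000 / (0.8·0.8000 + 0.25·0.2000) ≈ 0.9275
After 'steady': P(storm) = 0.2·0.9275 / (0.2·0.9275 + 0.75·0.0725) ≈ 0.7734
After 'falling': P(storm) = 0.8·0.7734 / (0.8·0.7734 + 0.25·0.2266) ≈ 0.9161
After 'steady': P(storm) = 0.2·0.9161 / (0.2·0.9161 + 0.75·0.0839) ≈ 0.7444

0.744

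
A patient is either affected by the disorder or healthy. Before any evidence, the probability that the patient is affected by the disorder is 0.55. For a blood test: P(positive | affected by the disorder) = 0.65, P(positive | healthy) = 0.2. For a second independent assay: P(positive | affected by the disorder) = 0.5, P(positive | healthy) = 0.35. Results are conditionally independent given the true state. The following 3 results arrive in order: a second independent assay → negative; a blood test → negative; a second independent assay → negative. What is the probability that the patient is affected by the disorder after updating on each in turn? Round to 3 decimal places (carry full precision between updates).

After a second independent assay='negative': P(affected) = 0.5·0.5500 / (0.5·0.5500 + 0.65·0.4500) ≈ 0.4846
After a blood test='negative': P(affected) = 0.35·0.4846 / (0.35·0.4846 + 0.8·0.5154) ≈ 0.2914
After a second independent assay='negative': P(affected) = 0.5·0.2914 / (0.5·0.2914 + 0.65·0.7086) ≈ 0.2404

0.240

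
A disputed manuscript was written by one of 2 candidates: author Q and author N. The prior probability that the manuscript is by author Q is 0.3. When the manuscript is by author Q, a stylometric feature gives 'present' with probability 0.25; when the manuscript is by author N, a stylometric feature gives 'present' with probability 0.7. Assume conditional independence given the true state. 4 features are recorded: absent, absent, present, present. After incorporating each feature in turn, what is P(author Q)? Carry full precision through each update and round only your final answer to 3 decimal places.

0.255

After 'absent': P(author Q) = 0.75·0.3000 / (0.75·0.3000 + 0.3·0.7000) ≈ 0.5172
After 'absent': P(author Q) = 0.75·0.5172 / (0.75·0.5172 + 0.3·0.4828) ≈ 0.7282
After 'present': P(author Q) = 0.25·0.7282 / (0.25·0.7282 + 0.7·0.2718) ≈ 0.4889
After 'present': P(author Q) = 0.25·0.4889 / (0.25·0.4889 + 0.7·0.5111) ≈ 0.2547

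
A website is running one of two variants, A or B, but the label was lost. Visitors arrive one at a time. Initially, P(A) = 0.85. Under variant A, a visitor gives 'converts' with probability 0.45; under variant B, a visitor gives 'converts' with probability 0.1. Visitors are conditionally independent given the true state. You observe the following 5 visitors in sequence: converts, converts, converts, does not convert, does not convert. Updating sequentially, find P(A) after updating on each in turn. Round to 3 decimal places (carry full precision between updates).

After 'converts': P(A) = 0.45·0.8500 / (0.45·0.8500 + 0.1·0.1500) ≈ 0.9623
After 'converts': P(A) = 0.45·0.9623 / (0.45·0.9623 + 0.1·0.0377) ≈ 0.9914
After 'converts': P(A) = 0.45·0.9914 / (0.45·0.9914 + 0.1·0.0086) ≈ 0.9981
After 'does not convert': P(A) = 0.55·0.9981 / (0.55·0.9981 + 0.9·0.0019) ≈ 0.9968
After 'does not convert': P(A) = 0.55·0.9968 / (0.55·0.9968 + 0.9·0.0032) ≈ 0.9948

0.995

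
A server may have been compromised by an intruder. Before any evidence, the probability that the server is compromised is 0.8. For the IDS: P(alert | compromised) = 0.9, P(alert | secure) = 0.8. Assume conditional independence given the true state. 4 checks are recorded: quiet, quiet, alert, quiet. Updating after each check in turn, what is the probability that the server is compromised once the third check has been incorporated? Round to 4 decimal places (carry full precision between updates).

0.5294

After 'quiet': P(compromised) = 0.1·0.8000 / (0.1·0.8000 + 0.2·0.2000) ≈ 0.6667
After 'quiet': P(compromised) = 0.1·0.6667 / (0.1·0.6667 + 0.2·0.3333) ≈ 0.5000
After 'alert': P(compromised) = 0.9·0.5000 / (0.9·0.5000 + 0.8·0.5000) ≈ 0.5294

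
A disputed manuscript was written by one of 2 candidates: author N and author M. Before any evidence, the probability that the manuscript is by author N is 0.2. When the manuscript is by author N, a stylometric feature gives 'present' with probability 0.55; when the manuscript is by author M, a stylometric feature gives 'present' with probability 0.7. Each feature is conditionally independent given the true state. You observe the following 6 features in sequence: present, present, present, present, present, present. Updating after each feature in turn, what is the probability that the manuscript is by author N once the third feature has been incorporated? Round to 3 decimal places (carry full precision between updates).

After 'present': P(author N) = 0.55·0.2000 / (0.55·0.2000 + 0.7·0.8000) ≈ 0.1642
After 'present': P(author N) = 0.55·0.1642 / (0.55·0.1642 + 0.7·0.8358) ≈ 0.1337
After 'present': P(author N) = 0.55·0.1337 / (0.55·0.1337 + 0.7·0.8663) ≈ 0.1081

0.108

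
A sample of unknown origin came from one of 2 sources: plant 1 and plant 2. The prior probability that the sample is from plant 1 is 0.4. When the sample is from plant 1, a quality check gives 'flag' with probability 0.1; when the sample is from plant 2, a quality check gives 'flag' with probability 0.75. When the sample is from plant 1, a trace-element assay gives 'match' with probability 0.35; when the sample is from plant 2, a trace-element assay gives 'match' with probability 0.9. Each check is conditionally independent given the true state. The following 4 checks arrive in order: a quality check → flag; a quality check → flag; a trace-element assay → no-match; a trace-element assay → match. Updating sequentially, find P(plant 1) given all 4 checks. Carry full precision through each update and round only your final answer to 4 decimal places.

0.0291

After a quality check='flag': P(plant 1) = 0.1·0.4000 / (0.1·0.4000 + 0.75·0.6000) ≈ 0.0816
After a quality check='flag': P(plant 1) = 0.1·0.0816 / (0.1·0.0816 + 0.75·0.9184) ≈ 0.0117
After a trace-element assay='no-match': P(plant 1) = 0.65·0.0117 / (0.65·0.0117 + 0.1·0.9883) ≈ 0.0715
After a trace-element assay='match': P(plant 1) = 0.35·0.0715 / (0.35·0.0715 + 0.9·0.9285) ≈ 0.0291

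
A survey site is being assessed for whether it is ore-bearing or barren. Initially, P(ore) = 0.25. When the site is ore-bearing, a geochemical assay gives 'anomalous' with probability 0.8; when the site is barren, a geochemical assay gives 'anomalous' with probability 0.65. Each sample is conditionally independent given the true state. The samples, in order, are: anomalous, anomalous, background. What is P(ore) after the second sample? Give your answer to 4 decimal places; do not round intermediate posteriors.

0.3355

After 'anomalous': P(ore) = 0.8·0.2500 / (0.8·0.2500 + 0.65·0.7500) ≈ 0.2909
After 'anomalous': P(ore) = 0.8·0.2909 / (0.8·0.2909 + 0.65·0.7091) ≈ 0.3355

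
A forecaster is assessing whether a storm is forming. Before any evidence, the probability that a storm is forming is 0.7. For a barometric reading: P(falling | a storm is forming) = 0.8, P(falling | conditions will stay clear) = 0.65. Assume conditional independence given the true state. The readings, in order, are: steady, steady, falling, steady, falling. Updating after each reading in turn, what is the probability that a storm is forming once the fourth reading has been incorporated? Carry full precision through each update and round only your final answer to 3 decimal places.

After 'steady': P(storm) = 0.2·0.7000 / (0.2·0.7000 + 0.35·0.3000) ≈ 0.5714
After 'steady': P(storm) = 0.2·0.5714 / (0.2·0.5714 + 0.35·0.4286) ≈ 0.4324
After 'falling': P(storm) = 0.8·0.4324 / (0.8·0.4324 + 0.65·0.5676) ≈ 0.4839
After 'steady': P(storm) = 0.2·0.4839 / (0.2·0.4839 + 0.35·0.5161) ≈ 0.3489

0.349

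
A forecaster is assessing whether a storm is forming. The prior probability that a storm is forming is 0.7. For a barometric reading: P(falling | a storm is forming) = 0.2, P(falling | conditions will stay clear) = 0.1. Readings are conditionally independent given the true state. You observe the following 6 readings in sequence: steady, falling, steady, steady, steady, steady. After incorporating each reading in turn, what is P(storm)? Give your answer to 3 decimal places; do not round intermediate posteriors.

After 'steady': P(storm) = 0.8·0.7000 / (0.8·0.7000 + 0.9·0.3000) ≈ 0.6747
After 'falling': P(storm) = 0.2·0.6747 / (0.2·0.6747 + 0.1·0.3253) ≈ 0.8058
After 'steady': P(storm) = 0.8·0.8058 / (0.8·0.8058 + 0.9·0.1942) ≈ 0.7867
After 'steady': P(storm) = 0.8·0.7867 / (0.8·0.7867 + 0.9·0.2133) ≈ 0.7662
After 'steady': P(storm) = 0.8·0.7662 / (0.8·0.7662 + 0.9·0.2338) ≈ 0.7445
After 'steady': P(storm) = 0.8·0.7445 / (0.8·0.7445 + 0.9·0.2555) ≈ 0.7214

0.721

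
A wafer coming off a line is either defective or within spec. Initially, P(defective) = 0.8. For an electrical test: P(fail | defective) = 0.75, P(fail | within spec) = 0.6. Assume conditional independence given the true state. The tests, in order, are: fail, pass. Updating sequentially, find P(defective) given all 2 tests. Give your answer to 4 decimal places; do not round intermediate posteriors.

Each posterior becomes the prior for the next update.
After 'fail': P(defective) = 0.75·0.8000 / (0.75·0.8000 + 0.6·0.2000) ≈ 0.8333
After 'pass': P(defective) = 0.25·0.8333 / (0.25·0.8333 + 0.4·0.1667) ≈ 0.7576

0.7576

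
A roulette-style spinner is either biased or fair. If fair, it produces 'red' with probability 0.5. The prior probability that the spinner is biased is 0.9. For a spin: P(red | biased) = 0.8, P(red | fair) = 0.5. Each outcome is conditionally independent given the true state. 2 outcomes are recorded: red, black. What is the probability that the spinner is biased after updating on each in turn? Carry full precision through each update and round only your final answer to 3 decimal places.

After 'red': P(biased) = 0.8·0.9000 / (0.8·0.9000 + 0.5·0.1000) ≈ 0.9351
After 'black': P(biased) = 0.2·0.9351 / (0.2·0.9351 + 0.5·0.0649) ≈ 0.8521

0.852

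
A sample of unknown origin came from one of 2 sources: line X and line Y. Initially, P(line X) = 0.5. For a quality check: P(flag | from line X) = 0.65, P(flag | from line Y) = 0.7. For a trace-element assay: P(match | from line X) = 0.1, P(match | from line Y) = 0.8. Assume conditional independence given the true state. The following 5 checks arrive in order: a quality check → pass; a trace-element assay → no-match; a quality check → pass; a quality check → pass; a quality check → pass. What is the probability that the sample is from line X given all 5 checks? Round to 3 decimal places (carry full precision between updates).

After a quality check='pass': P(line X) = 0.35·0.5000 / (0.35·0.5000 + 0.3·0.5000) ≈ 0.5385
After a trace-element assay='no-match': P(line X) = 0.9·0.5385 / (0.9·0.5385 + 0.2·0.4615) ≈ 0.8400
After a quality check='pass': P(line X) = 0.35·0.8400 / (0.35·0.8400 + 0.3·0.1600) ≈ 0.8596
After a quality check='pass': P(line X) = 0.35·0.8596 / (0.35·0.8596 + 0.3·0.1404) ≈ 0.8772
After a quality check='pass': P(line X) = 0.35·0.8772 / (0.35·0.8772 + 0.3·0.1228) ≈ 0.8929

0.893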